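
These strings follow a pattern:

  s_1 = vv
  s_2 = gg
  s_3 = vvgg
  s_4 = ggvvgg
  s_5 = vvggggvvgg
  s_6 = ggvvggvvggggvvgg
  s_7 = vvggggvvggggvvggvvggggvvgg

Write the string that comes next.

From term 3 onward, concatenate the second-to-last term with the last: vv·gg = vvgg, gg·vvgg = ggvvgg, …
Continuing: ggvvggvvggggvvgg · vvggggvvggggvvggvvggggvvgg gives term 8.

ggvvggvvggggvvggvvggggvvggggvvggvvggggvvgg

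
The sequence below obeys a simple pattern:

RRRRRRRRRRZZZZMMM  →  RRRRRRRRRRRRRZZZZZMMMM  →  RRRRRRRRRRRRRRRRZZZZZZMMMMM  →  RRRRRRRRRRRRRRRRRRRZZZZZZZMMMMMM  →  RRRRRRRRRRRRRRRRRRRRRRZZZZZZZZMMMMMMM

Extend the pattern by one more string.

RRRRRRRRRRRRRRRRRRRRRRRRRZZZZZZZZZMMMMMMMM

The n-th term is 3n+1 R's then n+1 Z's then n M's, where the shown terms are n = 3, 4, 5, 6, 7.
For the next term, n = 8, so the run lengths are 25, 9, 8.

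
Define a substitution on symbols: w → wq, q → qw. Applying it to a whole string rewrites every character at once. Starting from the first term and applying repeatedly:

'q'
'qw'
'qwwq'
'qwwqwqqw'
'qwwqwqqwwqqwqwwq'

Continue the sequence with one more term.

φ(qwwqwqqwwqqwqwwq) expands symbol-by-symbol to qw wq wq qw wq qw qw wq wq qw qw wq qw wq wq qw; joining the 16 pieces gives the next term.

qwwqwqqwwqqwqwwqwqqwqwwqqwwqwqqw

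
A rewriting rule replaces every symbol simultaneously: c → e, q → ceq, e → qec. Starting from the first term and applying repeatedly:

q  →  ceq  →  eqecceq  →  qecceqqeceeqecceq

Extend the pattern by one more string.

ceqqeceeqecceqceqqeceqecqecceqqeceeqecceq

Replace each of the 17 characters of qecceqqeceeqecceq in place — ceq qec e e qec ceq ceq qec e qec qec ceq qec e e qec ceq — and concatenate.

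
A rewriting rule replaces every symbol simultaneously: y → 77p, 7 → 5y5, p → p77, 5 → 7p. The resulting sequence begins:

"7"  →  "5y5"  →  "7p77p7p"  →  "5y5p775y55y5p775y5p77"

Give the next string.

7p77p7pp775y55y57p77p7p7p77p7pp775y55y57p77p7pp775y55y5

φ(5y5p775y55y5p775y5p77) expands symbol-by-symbol to 7p 77p 7p p77 5y5 5y5 7p 77p 7p 7p 77p 7p p77 5y5 5y5 7p 77p 7p p77 5y5 5y5; joining the 21 pieces gives the next term.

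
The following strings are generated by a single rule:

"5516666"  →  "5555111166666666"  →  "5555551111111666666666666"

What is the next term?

Reading off run lengths: 5 runs 2, 4, 6; 1 runs 1, 4, 7; 6 runs 4, 8, 12 — each is linear in n (n = 1, 2, …).
At n = 4 the blocks have lengths 8, 10, 16.

5555555511111111116666666666666666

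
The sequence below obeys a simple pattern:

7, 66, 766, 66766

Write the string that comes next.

Each term (from the third on) is the two preceding terms concatenated in order: term 3 = 7·66 = 766.
So term 5 is 766·66766.

76666766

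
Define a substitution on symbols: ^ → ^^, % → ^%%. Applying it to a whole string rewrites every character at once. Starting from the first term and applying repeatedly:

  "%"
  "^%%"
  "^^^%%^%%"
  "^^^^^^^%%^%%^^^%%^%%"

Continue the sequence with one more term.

φ(^^^^^^^%%^%%^^^%%^%%) expands symbol-by-symbol to ^^ ^^ ^^ ^^ ^^ ^^ ^^ ^%% ^%% ^^ ^%% ^%% ^^ ^^ ^^ ^%% ^%% ^^ ^%% ^%%; joining the 20 pieces gives the next term.

^^^^^^^^^^^^^^^%%^%%^^^%%^%%^^^^^^^%%^%%^^^%%^%%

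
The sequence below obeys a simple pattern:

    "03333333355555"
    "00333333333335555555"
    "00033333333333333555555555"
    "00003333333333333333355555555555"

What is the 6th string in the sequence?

Each string has the form 0^{n-1} 3^{3n+2} 5^{2n+1}, where the shown terms are n = 2, 3, 4, 5.
Setting n = 7 gives 6, 23, 15 characters in each block.

00000033333333333333333333333555555555555555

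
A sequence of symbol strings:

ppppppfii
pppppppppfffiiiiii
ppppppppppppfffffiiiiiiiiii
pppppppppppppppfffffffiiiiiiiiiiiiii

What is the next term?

ppppppppppppppppppfffffffffiiiiiiiiiiiiiiiiii

Reading off run lengths: p runs 6, 9, 12, 15; f runs 1, 3, 5, 7; i runs 2, 6, 10, 14 — each is linear in n (n = 1, 2, …).
For the next term, n = 5, so the run lengths are 18, 9, 18.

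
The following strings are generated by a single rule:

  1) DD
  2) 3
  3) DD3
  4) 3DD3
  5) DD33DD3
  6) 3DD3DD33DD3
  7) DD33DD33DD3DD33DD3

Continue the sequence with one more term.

3DD3DD33DD3DD33DD33DD3DD33DD3

Each term (from the third on) is the two preceding terms concatenated in order: term 3 = DD·3 = DD3.
Continuing: 3DD3DD33DD3 · DD33DD33DD3DD33DD3 gives term 8.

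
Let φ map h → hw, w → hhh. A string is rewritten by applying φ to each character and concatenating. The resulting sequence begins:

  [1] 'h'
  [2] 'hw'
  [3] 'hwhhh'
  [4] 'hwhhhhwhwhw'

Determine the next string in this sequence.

Rewriting each symbol of hwhhhhwhwhw: h→hw, w→hhh, h→hw, h→hw, h→hw, h→hw, w→hhh, h→hw, w→hhh, h→hw, w→hhh, which concatenates to hw hhh hw hw hw hw hhh hw hhh hw hhh.

hwhhhhwhwhwhwhhhhwhhhhwhhh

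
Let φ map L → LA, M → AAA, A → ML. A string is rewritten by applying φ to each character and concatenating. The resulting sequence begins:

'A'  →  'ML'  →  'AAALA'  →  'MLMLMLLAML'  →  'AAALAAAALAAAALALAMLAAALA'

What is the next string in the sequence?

φ(AAALAAAALAAAALALAMLAAALA) expands symbol-by-symbol to ML ML ML LA ML ML ML ML LA ML ML ML ML LA ML LA ML AAA LA ML ML ML LA ML; joining the 24 pieces gives the next term.

MLMLMLLAMLMLMLMLLAMLMLMLMLLAMLLAMLAAALAMLMLMLLAML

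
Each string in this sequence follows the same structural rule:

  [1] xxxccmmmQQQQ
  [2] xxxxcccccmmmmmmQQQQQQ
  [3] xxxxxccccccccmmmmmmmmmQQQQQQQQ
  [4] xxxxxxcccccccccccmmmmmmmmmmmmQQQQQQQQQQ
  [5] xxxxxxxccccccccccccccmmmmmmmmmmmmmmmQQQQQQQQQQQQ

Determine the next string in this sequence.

Each string has the form x^{n+2} c^{3n-1} m^{3n} Q^{2n+2} (n = 1, 2, …).
At n = 6 the blocks have lengths 8, 17, 18, 14.

xxxxxxxxcccccccccccccccccmmmmmmmmmmmmmmmmmmQQQQQQQQQQQQQQ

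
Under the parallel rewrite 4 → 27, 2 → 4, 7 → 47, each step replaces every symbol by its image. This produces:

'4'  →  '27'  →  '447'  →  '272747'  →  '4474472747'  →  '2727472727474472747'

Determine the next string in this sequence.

Applying the rule to each of the 19 symbols of 2727472727474472747 gives the pieces 4 47 4 47 27 47 4 47 4 47 27 47 27 27 47 4 47 27 47, which concatenate to the answer.

447447274744744727472727474472747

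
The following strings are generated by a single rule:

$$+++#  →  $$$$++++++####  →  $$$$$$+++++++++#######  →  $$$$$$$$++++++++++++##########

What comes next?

Term n consists of 2n $'s, followed by 3n +'s, followed by 3n-2 #'s (n = 1, 2, …).
At n = 5 the blocks have lengths 10, 15, 13.

$$$$$$$$$$+++++++++++++++#############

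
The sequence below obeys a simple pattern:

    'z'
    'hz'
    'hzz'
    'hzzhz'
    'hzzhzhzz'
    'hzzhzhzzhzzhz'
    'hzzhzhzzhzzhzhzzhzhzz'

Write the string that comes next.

hzzhzhzzhzzhzhzzhzhzzhzzhzhzzhzzhz

This is a Fibonacci-style word recurrence s(k) = s(k−1)·s(k−2): e.g. hz·z = hzz.
Continuing: hzzhzhzzhzzhzhzzhzhzz · hzzhzhzzhzzhz gives term 8.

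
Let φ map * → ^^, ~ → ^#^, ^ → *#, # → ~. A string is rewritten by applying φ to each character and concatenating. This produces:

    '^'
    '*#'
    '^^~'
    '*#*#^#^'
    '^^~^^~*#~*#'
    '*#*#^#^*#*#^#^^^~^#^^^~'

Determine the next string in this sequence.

^^~^^~*#~*#^^~^^~*#~*#*#*#^#^*#~*#*#*#^#^

Replace each of the 23 characters of *#*#^#^*#*#^#^^^~^#^^^~ in place — ^^ ~ ^^ ~ *# ~ *# ^^ ~ ^^ ~ *# ~ *# *# *# ^#^ *# ~ *# *# *# ^#^ — and concatenate.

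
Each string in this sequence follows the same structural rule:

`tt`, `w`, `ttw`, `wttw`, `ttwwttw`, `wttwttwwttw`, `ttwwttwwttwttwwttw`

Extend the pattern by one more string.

This is a Fibonacci-style word recurrence s(k) = s(k−2)·s(k−1): e.g. tt·w = ttw.
So term 8 is wttwttwwttw·ttwwttwwttwttwwttw.

wttwttwwttwttwwttwwttwttwwttw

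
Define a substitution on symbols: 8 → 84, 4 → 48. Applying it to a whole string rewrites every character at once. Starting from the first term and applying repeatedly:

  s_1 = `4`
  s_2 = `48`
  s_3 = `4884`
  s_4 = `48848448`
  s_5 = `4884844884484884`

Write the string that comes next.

Rewriting the 16 symbols of 4884844884484884 one by one yields 48 84 84 48 84 48 48 84 84 48 48 84 48 84 84 48; concatenated:

48848448844848848448488448848448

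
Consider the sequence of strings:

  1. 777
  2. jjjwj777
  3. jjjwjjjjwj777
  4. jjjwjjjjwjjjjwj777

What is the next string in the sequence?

Each term is the previous one with jjjwj prepended.
So the next term is jjjwj·jjjwjjjjwjjjjwj777.

jjjwjjjjwjjjjwjjjjwj777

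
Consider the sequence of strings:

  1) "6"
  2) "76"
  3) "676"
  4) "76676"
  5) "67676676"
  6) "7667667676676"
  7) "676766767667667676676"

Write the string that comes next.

This is a Fibonacci-style word recurrence s(k) = s(k−2)·s(k−1): e.g. 6·76 = 676.
So term 8 is 7667667676676·676766767667667676676.

7667667676676676766767667667676676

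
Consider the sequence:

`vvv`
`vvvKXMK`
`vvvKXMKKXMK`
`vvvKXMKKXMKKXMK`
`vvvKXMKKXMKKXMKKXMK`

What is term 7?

vvvKXMKKXMKKXMKKXMKKXMKKXMK

The strings grow by a fixed suffix KXMK each time.
From vvvKXMKKXMKKXMKKXMK, 2 further steps: vvvKXMKKXMKKXMKKXMK → vvvKXMKKXMKKXMKKXMKKXMK → (answer).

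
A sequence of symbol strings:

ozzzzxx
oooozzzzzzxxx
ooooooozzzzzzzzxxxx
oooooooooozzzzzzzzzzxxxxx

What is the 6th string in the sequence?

The n-th term is 3n-2 o's then 2n+2 z's then n+1 x's (n = 1, 2, …).
At n = 6 the blocks have lengths 16, 14, 7.

oooooooooooooooozzzzzzzzzzzzzzxxxxxxx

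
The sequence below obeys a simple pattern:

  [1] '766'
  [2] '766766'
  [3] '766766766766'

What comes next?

Every step duplicates the string.
Doubling 766766766766:

766766766766766766766766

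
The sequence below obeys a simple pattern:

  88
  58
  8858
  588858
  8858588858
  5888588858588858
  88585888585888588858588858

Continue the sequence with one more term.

588858885858885888585888585888588858588858

Each term (from the third on) is the two preceding terms concatenated in order: term 3 = 88·58 = 8858.
The next term joins 5888588858588858 and 88585888585888588858588858.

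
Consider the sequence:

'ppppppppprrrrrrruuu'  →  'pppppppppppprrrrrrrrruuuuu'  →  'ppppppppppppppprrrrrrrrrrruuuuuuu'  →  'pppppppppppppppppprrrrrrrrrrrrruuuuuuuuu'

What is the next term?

Reading off run lengths: p runs 9, 12, 15, 18; r runs 7, 9, 11, 13; u runs 3, 5, 7, 9 — each is linear in n, where the shown terms are n = 2, 3, 4, 5.
At n = 6 the blocks have lengths 21, 15, 11.

ppppppppppppppppppppprrrrrrrrrrrrrrruuuuuuuuuuu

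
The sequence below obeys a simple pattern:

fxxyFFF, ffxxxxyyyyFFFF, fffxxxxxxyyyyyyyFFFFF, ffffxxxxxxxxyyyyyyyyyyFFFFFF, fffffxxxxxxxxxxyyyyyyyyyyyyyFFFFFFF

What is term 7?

The n-th term is n f's then 2n x's then 3n-2 y's then n+2 F's (n = 1, 2, …).
At n = 7 the blocks have lengths 7, 14, 19, 9.

fffffffxxxxxxxxxxxxxxyyyyyyyyyyyyyyyyyyyFFFFFFFFF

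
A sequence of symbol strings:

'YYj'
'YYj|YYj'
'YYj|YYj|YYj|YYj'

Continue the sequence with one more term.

Every step duplicates the string with '|' between the halves.
Doubling YYj|YYj|YYj|YYj with '|' between the halves:

YYj|YYj|YYj|YYj|YYj|YYj|YYj|YYj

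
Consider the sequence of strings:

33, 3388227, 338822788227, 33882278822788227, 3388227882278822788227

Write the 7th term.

33882278822788227882278822788227

The strings grow by a fixed suffix 88227 each time.
From 3388227882278822788227, 2 further steps: 3388227882278822788227 → 338822788227882278822788227 → (answer).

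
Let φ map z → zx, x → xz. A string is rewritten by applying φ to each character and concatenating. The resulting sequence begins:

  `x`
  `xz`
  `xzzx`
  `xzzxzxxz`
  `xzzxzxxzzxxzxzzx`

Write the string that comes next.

Applying the rule to each of the 16 symbols of xzzxzxxzzxxzxzzx gives the pieces xz zx zx xz zx xz xz zx zx xz xz zx xz zx zx xz, which concatenate to the answer.

xzzxzxxzzxxzxzzxzxxzxzzxxzzxzxxz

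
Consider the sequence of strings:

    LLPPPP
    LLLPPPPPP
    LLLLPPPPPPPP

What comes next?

Each string has the form L^{n} P^{2n}, where the shown terms are n = 2, 3, 4.
For the next term, n = 5, so the run lengths are 5, 10.

LLLLLPPPPPPPPPP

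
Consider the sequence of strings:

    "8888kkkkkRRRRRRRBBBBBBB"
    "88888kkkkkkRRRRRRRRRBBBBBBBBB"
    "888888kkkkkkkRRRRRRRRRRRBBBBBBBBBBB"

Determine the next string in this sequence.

8888888kkkkkkkkRRRRRRRRRRRRRBBBBBBBBBBBBB

Term n consists of n+1 8's, followed by n+2 k's, followed by 2n+1 R's, followed by 2n+1 B's, where the shown terms are n = 3, 4, 5.
For the next term, n = 6, so the run lengths are 7, 8, 13, 13.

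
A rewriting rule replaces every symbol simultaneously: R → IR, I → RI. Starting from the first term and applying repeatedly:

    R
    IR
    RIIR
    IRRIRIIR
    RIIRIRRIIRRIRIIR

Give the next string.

φ(RIIRIRRIIRRIRIIR) expands symbol-by-symbol to IR RI RI IR RI IR IR RI RI IR IR RI IR RI RI IR; joining the 16 pieces gives the next term.

IRRIRIIRRIIRIRRIRIIRIRRIIRRIRIIR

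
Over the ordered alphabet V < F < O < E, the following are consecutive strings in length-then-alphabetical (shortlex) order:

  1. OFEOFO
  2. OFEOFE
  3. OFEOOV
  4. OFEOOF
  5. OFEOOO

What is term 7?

Advancing 2 positions from OFEOOO through OFEOOO → OFEOOE reaches term 7.

OFEOEV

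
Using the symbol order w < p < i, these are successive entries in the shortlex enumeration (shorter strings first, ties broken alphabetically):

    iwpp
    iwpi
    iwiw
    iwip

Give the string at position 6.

Continuing the enumeration 2 steps past iwip: iwip → iwii → (answer).

ipww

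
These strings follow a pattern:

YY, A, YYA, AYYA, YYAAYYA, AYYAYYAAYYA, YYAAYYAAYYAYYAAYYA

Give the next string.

This is a Fibonacci-style word recurrence s(k) = s(k−2)·s(k−1): e.g. YY·A = YYA.
Continuing: AYYAYYAAYYA · YYAAYYAAYYAYYAAYYA gives term 8.

AYYAYYAAYYAYYAAYYAAYYAYYAAYYA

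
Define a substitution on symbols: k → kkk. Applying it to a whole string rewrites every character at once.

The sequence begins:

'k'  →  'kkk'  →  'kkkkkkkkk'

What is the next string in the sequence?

kkkkkkkkkkkkkkkkkkkkkkkkkkk

Expanding kkkkkkkkk: k→kkk, k→kkk, k→kkk, k→kkk, k→kkk, k→kkk, k→kkk, k→kkk, k→kkk. Concatenated: kkk kkk kkk kkk kkk kkk kkk kkk kkk.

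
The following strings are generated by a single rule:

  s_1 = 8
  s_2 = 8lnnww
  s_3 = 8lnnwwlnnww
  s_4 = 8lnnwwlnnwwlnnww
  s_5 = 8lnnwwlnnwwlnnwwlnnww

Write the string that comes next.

Every step adds lnnww to the end: s(k+1) = s(k)·lnnww.
Applying this once more to 8lnnwwlnnwwlnnwwlnnww:

8lnnwwlnnwwlnnwwlnnwwlnnww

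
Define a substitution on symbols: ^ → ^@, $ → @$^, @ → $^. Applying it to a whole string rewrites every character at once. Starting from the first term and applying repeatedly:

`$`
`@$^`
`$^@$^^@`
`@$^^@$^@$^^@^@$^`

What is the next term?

φ(@$^^@$^@$^^@^@$^) expands symbol-by-symbol to $^ @$^ ^@ ^@ $^ @$^ ^@ $^ @$^ ^@ ^@ $^ ^@ $^ @$^ ^@; joining the 16 pieces gives the next term.

$^@$^^@^@$^@$^^@$^@$^^@^@$^^@$^@$^^@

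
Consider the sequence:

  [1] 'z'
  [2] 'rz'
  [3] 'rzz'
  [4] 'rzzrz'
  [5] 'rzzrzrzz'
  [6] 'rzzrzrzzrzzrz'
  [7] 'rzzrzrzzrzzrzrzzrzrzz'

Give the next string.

rzzrzrzzrzzrzrzzrzrzzrzzrzrzzrzzrz

From term 3 onward, concatenate the last term with the second-to-last: rz·z = rzz, rzz·rz = rzzrz, …
So term 8 is rzzrzrzzrzzrzrzzrzrzz·rzzrzrzzrzzrz.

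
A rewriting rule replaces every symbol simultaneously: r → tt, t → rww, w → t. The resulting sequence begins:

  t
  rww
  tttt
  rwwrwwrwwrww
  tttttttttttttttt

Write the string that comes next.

Rewriting the 16 symbols of tttttttttttttttt one by one yields rww rww rww rww rww rww rww rww rww rww rww rww rww rww rww rww; concatenated:

rwwrwwrwwrwwrwwrwwrwwrwwrwwrwwrwwrwwrwwrwwrwwrww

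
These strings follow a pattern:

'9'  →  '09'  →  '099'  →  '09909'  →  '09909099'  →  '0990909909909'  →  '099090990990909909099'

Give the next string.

0990909909909099090990990909909909

From term 3 onward, concatenate the last term with the second-to-last: 09·9 = 099, 099·09 = 09909, …
Continuing: 099090990990909909099 · 0990909909909 gives term 8.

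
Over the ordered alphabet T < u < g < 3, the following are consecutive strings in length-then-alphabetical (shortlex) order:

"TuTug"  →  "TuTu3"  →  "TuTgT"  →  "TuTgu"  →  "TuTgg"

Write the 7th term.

TuT3T

Stepping forward 2 times from TuTgg: TuTgg → TuTg3, then the target.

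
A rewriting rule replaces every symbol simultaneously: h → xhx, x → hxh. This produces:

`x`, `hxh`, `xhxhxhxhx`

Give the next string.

hxhxhxhxhxhxhxhxhxhxhxhxhxh

Expanding xhxhxhxhx: x→hxh, h→xhx, x→hxh, h→xhx, x→hxh, h→xhx, x→hxh, h→xhx, x→hxh. Concatenated: hxh xhx hxh xhx hxh xhx hxh xhx hxh.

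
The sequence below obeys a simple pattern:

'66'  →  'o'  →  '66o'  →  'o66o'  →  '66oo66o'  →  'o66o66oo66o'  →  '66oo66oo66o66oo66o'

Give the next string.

o66o66oo66o66oo66oo66o66oo66o

From term 3 onward, concatenate the second-to-last term with the last: 66·o = 66o, o·66o = o66o, …
Continuing: o66o66oo66o · 66oo66oo66o66oo66o gives term 8.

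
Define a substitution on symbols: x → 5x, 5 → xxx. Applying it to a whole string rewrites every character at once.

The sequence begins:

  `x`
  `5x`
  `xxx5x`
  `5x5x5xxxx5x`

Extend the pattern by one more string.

Rewriting each symbol of 5x5x5xxxx5x: 5→xxx, x→5x, 5→xxx, x→5x, 5→xxx, x→5x, x→5x, x→5x, x→5x, 5→xxx, x→5x, which concatenates to xxx 5x xxx 5x xxx 5x 5x 5x 5x xxx 5x.

xxx5xxxx5xxxx5x5x5x5xxxx5x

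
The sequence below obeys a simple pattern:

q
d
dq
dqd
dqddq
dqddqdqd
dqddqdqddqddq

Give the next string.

From term 3 onward, concatenate the last term with the second-to-last: d·q = dq, dq·d = dqd, …
So term 8 is dqddqdqddqddq·dqddqdqd.

dqddqdqddqddqdqddqdqd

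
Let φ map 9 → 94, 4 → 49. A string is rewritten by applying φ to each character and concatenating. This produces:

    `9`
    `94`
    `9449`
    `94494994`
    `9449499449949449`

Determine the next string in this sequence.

Rewriting the 16 symbols of 9449499449949449 one by one yields 94 49 49 94 49 94 94 49 49 94 94 49 94 49 49 94; concatenated:

94494994499494494994944994494994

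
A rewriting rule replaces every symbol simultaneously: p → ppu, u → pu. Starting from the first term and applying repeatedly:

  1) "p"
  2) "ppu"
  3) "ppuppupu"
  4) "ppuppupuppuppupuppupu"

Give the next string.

ppuppupuppuppupuppupuppuppupuppuppupuppupuppuppupuppupu

Replace each of the 21 characters of ppuppupuppuppupuppupu in place — ppu ppu pu ppu ppu pu ppu pu ppu ppu pu ppu ppu pu ppu pu ppu ppu pu ppu pu — and concatenate.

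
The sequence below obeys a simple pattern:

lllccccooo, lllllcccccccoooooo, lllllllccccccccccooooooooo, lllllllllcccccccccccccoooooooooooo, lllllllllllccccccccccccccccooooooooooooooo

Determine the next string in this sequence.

lllllllllllllcccccccccccccccccccoooooooooooooooooo

The n-th term is 2n+1 l's then 3n+1 c's then 3n o's (n = 1, 2, …).
At n = 6 the blocks have lengths 13, 19, 18.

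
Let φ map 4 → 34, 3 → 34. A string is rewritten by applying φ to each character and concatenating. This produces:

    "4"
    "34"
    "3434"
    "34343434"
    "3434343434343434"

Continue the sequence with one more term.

Applying the rule to each of the 16 symbols of 3434343434343434 gives the pieces 34 34 34 34 34 34 34 34 34 34 34 34 34 34 34 34, which concatenate to the answer.

34343434343434343434343434343434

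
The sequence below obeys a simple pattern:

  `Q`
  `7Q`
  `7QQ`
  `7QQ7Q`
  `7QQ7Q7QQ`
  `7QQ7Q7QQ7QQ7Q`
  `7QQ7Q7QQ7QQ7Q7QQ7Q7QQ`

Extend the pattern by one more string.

From term 3 onward, concatenate the last term with the second-to-last: 7Q·Q = 7QQ, 7QQ·7Q = 7QQ7Q, …
The next term joins 7QQ7Q7QQ7QQ7Q7QQ7Q7QQ and 7QQ7Q7QQ7QQ7Q.

7QQ7Q7QQ7QQ7Q7QQ7Q7QQ7QQ7Q7QQ7QQ7Q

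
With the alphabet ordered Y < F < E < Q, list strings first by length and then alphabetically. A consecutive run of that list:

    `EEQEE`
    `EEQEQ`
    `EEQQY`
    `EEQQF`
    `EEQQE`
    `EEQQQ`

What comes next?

EQYYY

Treat EEQQQ as a base-4 numeral over the given alphabet and add one, carrying through any trailing Q's.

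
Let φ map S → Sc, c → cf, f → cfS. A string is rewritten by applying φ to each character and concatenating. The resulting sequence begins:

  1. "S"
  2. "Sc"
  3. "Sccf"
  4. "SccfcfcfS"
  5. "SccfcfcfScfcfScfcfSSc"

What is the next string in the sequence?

SccfcfcfScfcfScfcfSSccfcfScfcfSSccfcfScfcfSScSccf

φ(SccfcfcfScfcfScfcfSSc) expands symbol-by-symbol to Sc cf cf cfS cf cfS cf cfS Sc cf cfS cf cfS Sc cf cfS cf cfS Sc Sc cf; joining the 21 pieces gives the next term.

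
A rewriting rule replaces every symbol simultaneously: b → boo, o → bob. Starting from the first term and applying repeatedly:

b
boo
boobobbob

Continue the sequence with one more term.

boobobbobboobobbooboobobboo

Apply φ to boobobbob symbol by symbol: b→boo, o→bob, o→bob, b→boo, o→bob, b→boo, b→boo, o→bob, b→boo; joined: boo bob bob boo bob boo boo bob boo.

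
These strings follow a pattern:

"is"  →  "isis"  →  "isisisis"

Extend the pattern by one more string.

isisisisisisisis

Every step duplicates the string.
One more doubling of isisisis gives the answer.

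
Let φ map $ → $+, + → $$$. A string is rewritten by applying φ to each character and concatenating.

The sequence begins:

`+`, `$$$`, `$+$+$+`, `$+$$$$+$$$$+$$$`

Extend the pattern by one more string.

Replace each of the 15 characters of $+$$$$+$$$$+$$$ in place — $+ $$$ $+ $+ $+ $+ $$$ $+ $+ $+ $+ $$$ $+ $+ $+ — and concatenate.

$+$$$$+$+$+$+$$$$+$+$+$+$$$$+$+$+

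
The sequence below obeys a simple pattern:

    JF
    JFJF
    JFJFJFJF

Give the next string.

Every step duplicates the string.
Doubling JFJFJFJF:

JFJFJFJFJFJFJFJF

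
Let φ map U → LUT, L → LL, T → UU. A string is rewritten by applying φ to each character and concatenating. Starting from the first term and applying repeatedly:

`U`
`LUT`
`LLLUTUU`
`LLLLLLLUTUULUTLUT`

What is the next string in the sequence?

Replace each of the 17 characters of LLLLLLLUTUULUTLUT in place — LL LL LL LL LL LL LL LUT UU LUT LUT LL LUT UU LL LUT UU — and concatenate.

LLLLLLLLLLLLLLLUTUULUTLUTLLLUTUULLLUTUU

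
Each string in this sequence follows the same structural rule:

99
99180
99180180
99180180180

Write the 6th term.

99180180180180180

Each term is the previous one with 180 appended.
From 99180180180, 2 further steps: 99180180180 → 99180180180180 → (answer).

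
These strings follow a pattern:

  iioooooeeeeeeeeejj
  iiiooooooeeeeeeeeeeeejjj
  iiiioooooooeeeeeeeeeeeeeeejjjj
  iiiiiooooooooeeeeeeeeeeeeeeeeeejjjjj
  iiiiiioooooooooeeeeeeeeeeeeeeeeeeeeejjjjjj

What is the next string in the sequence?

Each string has the form i^{n-1} o^{n+2} e^{3n} j^{n-1}, where the shown terms are n = 3, 4, 5, 6, 7.
Setting n = 8 gives 7, 10, 24, 7 characters in each block.

iiiiiiiooooooooooeeeeeeeeeeeeeeeeeeeeeeeejjjjjjj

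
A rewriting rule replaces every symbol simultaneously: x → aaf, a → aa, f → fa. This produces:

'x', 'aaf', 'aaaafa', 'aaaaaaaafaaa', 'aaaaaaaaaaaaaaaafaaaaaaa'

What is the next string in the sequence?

aaaaaaaaaaaaaaaaaaaaaaaaaaaaaaaafaaaaaaaaaaaaaaa

Replace each of the 24 characters of aaaaaaaaaaaaaaaafaaaaaaa in place — aa aa aa aa aa aa aa aa aa aa aa aa aa aa aa aa fa aa aa aa aa aa aa aa — and concatenate.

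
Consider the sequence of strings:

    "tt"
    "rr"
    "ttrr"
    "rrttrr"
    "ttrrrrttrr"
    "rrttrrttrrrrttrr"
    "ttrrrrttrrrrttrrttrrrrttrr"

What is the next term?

rrttrrttrrrrttrrttrrrrttrrrrttrrttrrrrttrr

From term 3 onward, concatenate the second-to-last term with the last: tt·rr = ttrr, rr·ttrr = rrttrr, …
The next term joins rrttrrttrrrrttrr and ttrrrrttrrrrttrrttrrrrttrr.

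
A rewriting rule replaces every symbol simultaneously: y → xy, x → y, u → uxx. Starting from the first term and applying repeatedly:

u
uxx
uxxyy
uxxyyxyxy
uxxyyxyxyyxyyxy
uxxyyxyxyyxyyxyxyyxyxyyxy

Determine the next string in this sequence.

Rewriting the 25 symbols of uxxyyxyxyyxyyxyxyyxyxyyxy one by one yields uxx y y xy xy y xy y xy xy y xy xy y xy y xy xy y xy y xy xy y xy; concatenated:

uxxyyxyxyyxyyxyxyyxyxyyxyyxyxyyxyyxyxyyxy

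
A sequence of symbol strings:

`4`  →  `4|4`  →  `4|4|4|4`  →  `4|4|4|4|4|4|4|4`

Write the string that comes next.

Every step duplicates the string with '|' between the halves.
Doubling 4|4|4|4|4|4|4|4 with '|' between the halves:

4|4|4|4|4|4|4|4|4|4|4|4|4|4|4|4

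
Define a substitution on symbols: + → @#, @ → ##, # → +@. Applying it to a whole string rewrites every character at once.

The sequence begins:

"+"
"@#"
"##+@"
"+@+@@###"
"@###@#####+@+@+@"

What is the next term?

Rewriting the 16 symbols of @###@#####+@+@+@ one by one yields ## +@ +@ +@ ## +@ +@ +@ +@ +@ @# ## @# ## @# ##; concatenated:

##+@+@+@##+@+@+@+@+@@###@###@###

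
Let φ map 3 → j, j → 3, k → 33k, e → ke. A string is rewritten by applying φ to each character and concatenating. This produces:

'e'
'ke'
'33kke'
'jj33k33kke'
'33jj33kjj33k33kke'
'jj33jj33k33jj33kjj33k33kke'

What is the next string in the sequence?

33jj33jj33kjj33jj33k33jj33kjj33k33kke

Applying the rule to each of the 26 symbols of jj33jj33k33jj33kjj33k33kke gives the pieces 3 3 j j 3 3 j j 33k j j 3 3 j j 33k 3 3 j j 33k j j 33k 33k ke, which concatenate to the answer.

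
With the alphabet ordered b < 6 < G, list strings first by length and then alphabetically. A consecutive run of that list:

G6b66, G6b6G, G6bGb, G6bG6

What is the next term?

G6bGG

The successor of G6bG6 increments the rightmost position that isn't already G and resets every position after it to b.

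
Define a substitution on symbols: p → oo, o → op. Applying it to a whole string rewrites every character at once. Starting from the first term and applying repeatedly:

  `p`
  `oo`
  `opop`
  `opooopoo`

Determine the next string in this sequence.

opooopopopooopop

Rewriting each symbol of opooopoo: o→op, p→oo, o→op, o→op, o→op, p→oo, o→op, o→op, which concatenates to op oo op op op oo op op.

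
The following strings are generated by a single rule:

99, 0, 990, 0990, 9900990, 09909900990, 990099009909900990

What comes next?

09909900990990099009909900990

From term 3 onward, concatenate the second-to-last term with the last: 99·0 = 990, 0·990 = 0990, …
So term 8 is 09909900990·990099009909900990.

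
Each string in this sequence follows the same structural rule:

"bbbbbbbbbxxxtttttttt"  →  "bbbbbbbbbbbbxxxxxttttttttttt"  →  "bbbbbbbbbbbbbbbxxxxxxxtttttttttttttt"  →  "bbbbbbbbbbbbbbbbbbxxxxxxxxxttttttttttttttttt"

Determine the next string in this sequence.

bbbbbbbbbbbbbbbbbbbbbxxxxxxxxxxxtttttttttttttttttttt

The n-th term is 3n+3 b's then 2n-1 x's then 3n+2 t's, where the shown terms are n = 2, 3, 4, 5.
At n = 6 the blocks have lengths 21, 11, 20.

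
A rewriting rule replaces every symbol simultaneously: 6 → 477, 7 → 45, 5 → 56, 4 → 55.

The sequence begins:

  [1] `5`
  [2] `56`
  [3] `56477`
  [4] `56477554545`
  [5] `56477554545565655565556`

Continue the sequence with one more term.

Applying the rule to each of the 23 symbols of 56477554545565655565556 gives the pieces 56 477 55 45 45 56 56 55 56 55 56 56 477 56 477 56 56 56 477 56 56 56 477, which concatenate to the answer.

564775545455656555655565647756477565656477565656477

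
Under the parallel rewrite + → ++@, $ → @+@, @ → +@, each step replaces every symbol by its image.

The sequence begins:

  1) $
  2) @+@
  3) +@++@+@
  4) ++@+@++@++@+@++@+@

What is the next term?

Applying the rule to each of the 18 symbols of ++@+@++@++@+@++@+@ gives the pieces ++@ ++@ +@ ++@ +@ ++@ ++@ +@ ++@ ++@ +@ ++@ +@ ++@ ++@ +@ ++@ +@, which concatenate to the answer.

++@++@+@++@+@++@++@+@++@++@+@++@+@++@++@+@++@+@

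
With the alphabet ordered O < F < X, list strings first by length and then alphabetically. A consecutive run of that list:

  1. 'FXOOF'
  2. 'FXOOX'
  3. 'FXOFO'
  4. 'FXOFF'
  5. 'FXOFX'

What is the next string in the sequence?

Find the rightmost character of FXOFX below X, bump it to the next letter, and reset everything to its right to O.

FXOXO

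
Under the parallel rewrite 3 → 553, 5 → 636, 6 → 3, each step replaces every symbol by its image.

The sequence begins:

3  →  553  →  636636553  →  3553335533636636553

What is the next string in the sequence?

Rewriting the 19 symbols of 3553335533636636553 one by one yields 553 636 636 553 553 553 636 636 553 553 3 553 3 3 553 3 636 636 553; concatenated:

5536366365535535536366365535533553335533636636553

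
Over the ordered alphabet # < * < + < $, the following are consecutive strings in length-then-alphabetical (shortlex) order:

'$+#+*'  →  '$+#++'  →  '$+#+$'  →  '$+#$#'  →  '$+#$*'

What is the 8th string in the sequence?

Continuing the enumeration 3 steps past $+#$*: $+#$* → $+#$+ → $+#$$ → (answer).

$+*##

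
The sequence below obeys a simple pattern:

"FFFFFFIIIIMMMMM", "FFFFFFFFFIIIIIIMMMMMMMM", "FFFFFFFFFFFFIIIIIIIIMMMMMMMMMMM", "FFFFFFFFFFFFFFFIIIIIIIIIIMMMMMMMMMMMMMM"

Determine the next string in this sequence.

FFFFFFFFFFFFFFFFFFIIIIIIIIIIIIMMMMMMMMMMMMMMMMM

Each string has the form F^{3n} I^{2n} M^{3n-1}, where the shown terms are n = 2, 3, 4, 5.
Setting n = 6 gives 18, 12, 17 characters in each block.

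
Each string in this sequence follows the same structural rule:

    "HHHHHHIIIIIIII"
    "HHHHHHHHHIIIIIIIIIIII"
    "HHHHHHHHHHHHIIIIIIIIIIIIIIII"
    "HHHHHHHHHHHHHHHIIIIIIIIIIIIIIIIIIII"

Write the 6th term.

Each string has the form H^{3n} I^{4n}, where the shown terms are n = 2, 3, 4, 5.
For term 6, n = 7, so the run lengths are 21, 28.

HHHHHHHHHHHHHHHHHHHHHIIIIIIIIIIIIIIIIIIIIIIIIIIII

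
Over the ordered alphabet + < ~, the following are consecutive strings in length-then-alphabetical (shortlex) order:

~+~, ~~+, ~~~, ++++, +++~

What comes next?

++~+

The successor of +++~ increments the rightmost position that isn't already ~ and resets every position after it to +.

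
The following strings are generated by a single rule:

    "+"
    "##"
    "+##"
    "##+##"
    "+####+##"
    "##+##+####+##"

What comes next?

+####+####+##+####+##

Each term (from the third on) is the two preceding terms concatenated in order: term 3 = +·## = +##.
So term 7 is +####+##·##+##+####+##.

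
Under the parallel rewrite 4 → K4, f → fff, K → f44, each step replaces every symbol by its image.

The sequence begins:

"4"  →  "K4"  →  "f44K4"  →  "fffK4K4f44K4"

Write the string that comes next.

ffffffffff44K4f44K4fffK4K4f44K4

Rewriting each symbol of fffK4K4f44K4: f→fff, f→fff, f→fff, K→f44, 4→K4, K→f44, 4→K4, f→fff, 4→K4, 4→K4, K→f44, 4→K4, which concatenates to fff fff fff f44 K4 f44 K4 fff K4 K4 f44 K4.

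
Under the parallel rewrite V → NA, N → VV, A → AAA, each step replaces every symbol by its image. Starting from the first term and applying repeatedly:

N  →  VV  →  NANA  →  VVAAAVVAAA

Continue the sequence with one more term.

Rewriting each symbol of VVAAAVVAAA: V→NA, V→NA, A→AAA, A→AAA, A→AAA, V→NA, V→NA, A→AAA, A→AAA, A→AAA, which concatenates to NA NA AAA AAA AAA NA NA AAA AAA AAA.

NANAAAAAAAAAANANAAAAAAAAAA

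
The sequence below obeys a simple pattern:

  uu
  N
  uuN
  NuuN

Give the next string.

From term 3 onward, concatenate the second-to-last term with the last: uu·N = uuN, N·uuN = NuuN, …
So term 5 is uuN·NuuN.

uuNNuuN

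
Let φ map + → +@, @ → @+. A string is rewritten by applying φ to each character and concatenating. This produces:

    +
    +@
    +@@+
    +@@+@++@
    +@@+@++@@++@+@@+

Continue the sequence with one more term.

+@@+@++@@++@+@@+@++@+@@++@@+@++@

Replace each of the 16 characters of +@@+@++@@++@+@@+ in place — +@ @+ @+ +@ @+ +@ +@ @+ @+ +@ +@ @+ +@ @+ @+ +@ — and concatenate.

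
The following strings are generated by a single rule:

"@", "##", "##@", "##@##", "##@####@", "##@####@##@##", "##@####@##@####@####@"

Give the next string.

##@####@##@####@####@##@####@##@##

Each term (from the third on) is the previous term followed by the one before it: term 3 = ##·@ = ##@.
The next term joins ##@####@##@####@####@ and ##@####@##@##.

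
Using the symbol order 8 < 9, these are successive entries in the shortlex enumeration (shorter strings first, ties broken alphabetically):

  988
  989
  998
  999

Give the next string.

999 is the last string of length 3, so the next is the first of length 4: 8 repeated 4 times.

8888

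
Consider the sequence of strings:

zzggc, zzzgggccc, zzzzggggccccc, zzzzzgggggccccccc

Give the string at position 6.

zzzzzzzgggggggccccccccccc

Reading off run lengths: z runs 2, 3, 4, 5; g runs 2, 3, 4, 5; c runs 1, 3, 5, 7 — each is linear in n (n = 1, 2, …).
For term 6, n = 6, so the run lengths are 7, 7, 11.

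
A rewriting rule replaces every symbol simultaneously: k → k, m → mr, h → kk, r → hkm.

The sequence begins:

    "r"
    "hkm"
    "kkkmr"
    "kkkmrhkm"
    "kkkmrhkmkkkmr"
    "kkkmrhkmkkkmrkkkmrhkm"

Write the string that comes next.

Rewriting the 21 symbols of kkkmrhkmkkkmrkkkmrhkm one by one yields k k k mr hkm kk k mr k k k mr hkm k k k mr hkm kk k mr; concatenated:

kkkmrhkmkkkmrkkkmrhkmkkkmrhkmkkkmr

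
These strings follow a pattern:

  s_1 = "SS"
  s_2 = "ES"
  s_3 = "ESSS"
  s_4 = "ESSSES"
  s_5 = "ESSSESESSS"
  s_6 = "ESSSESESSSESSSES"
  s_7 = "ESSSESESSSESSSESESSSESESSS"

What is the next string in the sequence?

This is a Fibonacci-style word recurrence s(k) = s(k−1)·s(k−2): e.g. ES·SS = ESSS.
Continuing: ESSSESESSSESSSESESSSESESSS · ESSSESESSSESSSES gives term 8.

ESSSESESSSESSSESESSSESESSSESSSESESSSESSSES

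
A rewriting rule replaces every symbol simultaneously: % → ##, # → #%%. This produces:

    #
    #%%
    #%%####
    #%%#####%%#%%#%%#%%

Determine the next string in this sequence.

Applying the rule to each of the 19 symbols of #%%#####%%#%%#%%#%% gives the pieces #%% ## ## #%% #%% #%% #%% #%% ## ## #%% ## ## #%% ## ## #%% ## ##, which concatenate to the answer.

#%%#####%%#%%#%%#%%#%%#####%%#####%%#####%%####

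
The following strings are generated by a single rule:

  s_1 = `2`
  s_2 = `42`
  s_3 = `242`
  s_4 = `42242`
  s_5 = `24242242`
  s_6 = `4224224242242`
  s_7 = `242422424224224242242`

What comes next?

From term 3 onward, concatenate the second-to-last term with the last: 2·42 = 242, 42·242 = 42242, …
Continuing: 4224224242242 · 242422424224224242242 gives term 8.

4224224242242242422424224224242242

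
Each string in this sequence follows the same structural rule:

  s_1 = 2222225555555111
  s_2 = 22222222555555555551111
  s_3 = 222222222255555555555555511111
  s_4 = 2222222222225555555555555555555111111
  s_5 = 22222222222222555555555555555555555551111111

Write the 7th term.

Each string has the form 2^{2n+2} 5^{4n-1} 1^{n+1}, where the shown terms are n = 2, 3, 4, 5, 6.
For term 7, n = 8, so the run lengths are 18, 31, 9.

2222222222222222225555555555555555555555555555555111111111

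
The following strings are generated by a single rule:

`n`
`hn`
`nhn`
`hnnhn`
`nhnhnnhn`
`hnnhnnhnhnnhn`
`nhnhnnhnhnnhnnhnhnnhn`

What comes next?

hnnhnnhnhnnhnnhnhnnhnhnnhnnhnhnnhn

Each term (from the third on) is the two preceding terms concatenated in order: term 3 = n·hn = nhn.
Continuing: hnnhnnhnhnnhn · nhnhnnhnhnnhnnhnhnnhn gives term 8.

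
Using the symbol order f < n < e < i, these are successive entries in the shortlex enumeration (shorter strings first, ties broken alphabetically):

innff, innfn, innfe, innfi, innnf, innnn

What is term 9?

Continuing the enumeration 3 steps past innnn: innnn → innne → innni → (answer).

innef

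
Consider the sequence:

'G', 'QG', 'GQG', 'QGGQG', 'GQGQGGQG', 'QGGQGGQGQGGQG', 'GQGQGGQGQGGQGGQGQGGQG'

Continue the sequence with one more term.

QGGQGGQGQGGQGGQGQGGQGQGGQGGQGQGGQG

Each term (from the third on) is the two preceding terms concatenated in order: term 3 = G·QG = GQG.
The next term joins QGGQGGQGQGGQG and GQGQGGQGQGGQGGQGQGGQG.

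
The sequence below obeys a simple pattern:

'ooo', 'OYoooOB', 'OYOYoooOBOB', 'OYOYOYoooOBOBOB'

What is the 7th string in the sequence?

s(k+1) = OY·s(k)·OB, so each term gains OY as a prefix and OB as a suffix.
From OYOYOYoooOBOBOB, 3 further steps: OYOYOYoooOBOBOB → OYOYOYOYoooOBOBOBOB → OYOYOYOYOYoooOBOBOBOBOB → (answer).

OYOYOYOYOYOYoooOBOBOBOBOBOB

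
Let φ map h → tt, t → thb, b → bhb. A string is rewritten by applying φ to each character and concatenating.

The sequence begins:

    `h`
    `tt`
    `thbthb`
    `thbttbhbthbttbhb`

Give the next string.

φ(thbttbhbthbttbhb) expands symbol-by-symbol to thb tt bhb thb thb bhb tt bhb thb tt bhb thb thb bhb tt bhb; joining the 16 pieces gives the next term.

thbttbhbthbthbbhbttbhbthbttbhbthbthbbhbttbhb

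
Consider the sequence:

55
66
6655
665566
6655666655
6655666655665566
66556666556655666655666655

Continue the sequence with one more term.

Each term (from the third on) is the previous term followed by the one before it: term 3 = 66·55 = 6655.
The next term joins 66556666556655666655666655 and 6655666655665566.

665566665566556666556666556655666655665566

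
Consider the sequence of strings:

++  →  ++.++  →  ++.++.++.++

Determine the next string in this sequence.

s(k+1) = s(k)·.·s(k) — each term doubles the last with '.' between the halves.
So the next term is two copies of ++.++.++.++ with '.' between the halves.

++.++.++.++.++.++.++.++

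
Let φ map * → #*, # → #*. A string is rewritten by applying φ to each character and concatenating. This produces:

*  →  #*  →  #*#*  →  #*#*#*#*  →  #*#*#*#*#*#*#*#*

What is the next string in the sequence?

Rewriting the 16 symbols of #*#*#*#*#*#*#*#* one by one yields #* #* #* #* #* #* #* #* #* #* #* #* #* #* #* #*; concatenated:

#*#*#*#*#*#*#*#*#*#*#*#*#*#*#*#*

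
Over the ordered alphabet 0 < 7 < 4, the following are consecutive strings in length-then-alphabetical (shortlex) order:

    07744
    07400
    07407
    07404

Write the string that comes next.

07470

Find the rightmost character of 07404 below 4, bump it to the next letter, and reset everything to its right to 0.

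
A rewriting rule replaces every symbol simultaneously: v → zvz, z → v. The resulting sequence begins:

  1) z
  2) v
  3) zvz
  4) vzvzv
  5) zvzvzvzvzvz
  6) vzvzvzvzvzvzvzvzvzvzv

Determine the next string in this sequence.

Rewriting the 21 symbols of vzvzvzvzvzvzvzvzvzvzv one by one yields zvz v zvz v zvz v zvz v zvz v zvz v zvz v zvz v zvz v zvz v zvz; concatenated:

zvzvzvzvzvzvzvzvzvzvzvzvzvzvzvzvzvzvzvzvzvz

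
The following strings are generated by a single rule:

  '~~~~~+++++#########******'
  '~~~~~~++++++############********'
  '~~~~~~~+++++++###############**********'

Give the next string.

~~~~~~~~++++++++##################************

Reading off run lengths: ~ runs 5, 6, 7; + runs 5, 6, 7; # runs 9, 12, 15; * runs 6, 8, 10 — each is linear in n, where the shown terms are n = 2, 3, 4.
Setting n = 5 gives 8, 8, 18, 12 characters in each block.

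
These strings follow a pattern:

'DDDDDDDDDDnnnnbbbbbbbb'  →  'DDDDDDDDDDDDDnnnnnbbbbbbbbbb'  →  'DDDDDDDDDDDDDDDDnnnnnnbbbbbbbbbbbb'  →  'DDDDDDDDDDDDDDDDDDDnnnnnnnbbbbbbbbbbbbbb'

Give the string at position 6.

DDDDDDDDDDDDDDDDDDDDDDDDDnnnnnnnnnbbbbbbbbbbbbbbbbbb

The n-th term is 3n+1 D's then n+1 n's then 2n+2 b's, where the shown terms are n = 3, 4, 5, 6.
Setting n = 8 gives 25, 9, 18 characters in each block.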